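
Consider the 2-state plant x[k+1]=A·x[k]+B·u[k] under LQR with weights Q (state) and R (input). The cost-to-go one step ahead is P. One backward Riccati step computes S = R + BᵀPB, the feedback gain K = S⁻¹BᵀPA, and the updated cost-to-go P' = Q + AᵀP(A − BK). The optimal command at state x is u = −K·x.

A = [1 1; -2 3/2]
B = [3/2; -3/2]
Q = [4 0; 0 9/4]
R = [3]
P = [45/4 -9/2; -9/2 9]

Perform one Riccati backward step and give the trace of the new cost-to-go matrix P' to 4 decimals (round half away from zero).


29.0811

BᵀP = [23.6250 -20.2500]
S = R + BᵀPB = [3] + [65.8125] = [68.8125]
BᵀPA = [64.1250 -6.7500]
K = S⁻¹·BᵀPA = [0.9319 -0.0981]
A−BK = [-0.3978 1.1471; -0.6022 1.3529]
AᵀP(A−BK) = [5.4932 -7.2098; -7.2098 17.3379]
P' = Q + AᵀP(A−BK) = [9.4932 -7.2098; -7.2098 19.5879]
tr(P') = 29.0811


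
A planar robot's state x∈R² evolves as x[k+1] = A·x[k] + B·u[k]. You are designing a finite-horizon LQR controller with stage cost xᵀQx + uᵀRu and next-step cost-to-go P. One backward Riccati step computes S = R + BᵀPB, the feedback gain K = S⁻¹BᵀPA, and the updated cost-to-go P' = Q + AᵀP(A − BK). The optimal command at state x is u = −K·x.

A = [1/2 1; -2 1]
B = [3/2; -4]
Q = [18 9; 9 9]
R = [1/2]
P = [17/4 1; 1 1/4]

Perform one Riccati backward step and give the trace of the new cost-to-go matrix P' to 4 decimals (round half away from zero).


BᵀP = [2.3750 0.5000]
S = R + BᵀPB = [1/2] + [1.5625] = [2.0625]
BᵀPA = [0.1875 2.8750]
K = S⁻¹·BᵀPA = [0.0909 1.3939]
A−BK = [0.3636 -1.0909; -1.6364 6.5758]
AᵀP(A−BK) = [0.0455 -0.1364; -0.1364 2.4924]
P' = Q + AᵀP(A−BK) = [18.0455 8.8636; 8.8636 11.4924]
tr(P') = 29.5379

29.5379


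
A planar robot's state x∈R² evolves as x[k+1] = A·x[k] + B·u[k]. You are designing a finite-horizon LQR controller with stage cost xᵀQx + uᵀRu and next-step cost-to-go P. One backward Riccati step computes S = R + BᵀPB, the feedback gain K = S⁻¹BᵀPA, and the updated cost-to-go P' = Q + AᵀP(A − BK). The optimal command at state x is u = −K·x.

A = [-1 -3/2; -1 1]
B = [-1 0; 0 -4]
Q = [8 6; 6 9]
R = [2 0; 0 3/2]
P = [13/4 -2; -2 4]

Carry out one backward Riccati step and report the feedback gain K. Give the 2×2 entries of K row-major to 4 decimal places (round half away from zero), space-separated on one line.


0.5212 0.8086 0.1858 -0.3287

BᵀP = [-3.2500 2.0000; 8.0000 -16.0000]
S = R + BᵀPB = [2 0; 0 3/2] + [3.2500 -8.0000; -8.0000 64.0000] = [5.2500 -8.0000; -8.0000 65.5000]
BᵀPA = [1.2500 6.8750; 8.0000 -28.0000]
K = S⁻¹·BᵀPA = [0.5212 0.8086; 0.1858 -0.3287]
A−BK = [-0.4788 -0.6914; -0.2568 -0.3149]
AᵀP(A−BK) = [1.1121 1.4940; 1.4940 2.5491]
P' = Q + AᵀP(A−BK) = [9.1121 7.4940; 7.4940 11.5491]
tr(P') = 20.6612


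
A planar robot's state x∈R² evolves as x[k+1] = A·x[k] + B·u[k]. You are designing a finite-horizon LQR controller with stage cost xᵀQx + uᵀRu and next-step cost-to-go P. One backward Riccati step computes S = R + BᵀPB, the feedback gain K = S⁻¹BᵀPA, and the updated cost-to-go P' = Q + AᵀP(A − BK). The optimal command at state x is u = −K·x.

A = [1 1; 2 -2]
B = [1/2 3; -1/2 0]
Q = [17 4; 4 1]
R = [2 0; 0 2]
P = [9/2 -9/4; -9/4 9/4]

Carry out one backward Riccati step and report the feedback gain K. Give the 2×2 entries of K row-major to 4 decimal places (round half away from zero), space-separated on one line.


-0.4687 0.6010 0.1117 0.4921

BᵀP = [3.3750 -2.2500; 13.5000 -6.7500]
S = R + BᵀPB = [2 0; 0 2] + [2.8125 10.1250; 10.1250 40.5000] = [4.8125 10.1250; 10.1250 42.5000]
BᵀPA = [-1.1250 7.8750; 0.0000 27.0000]
K = S⁻¹·BᵀPA = [-0.4687 0.6010; 0.1117 0.4921]
A−BK = [0.8994 -0.7768; 1.7657 -1.6995]
AᵀP(A−BK) = [3.9727 -3.8239; -3.8239 4.4800]
P' = Q + AᵀP(A−BK) = [20.9727 0.1761; 0.1761 5.4800]
tr(P') = 26.4527


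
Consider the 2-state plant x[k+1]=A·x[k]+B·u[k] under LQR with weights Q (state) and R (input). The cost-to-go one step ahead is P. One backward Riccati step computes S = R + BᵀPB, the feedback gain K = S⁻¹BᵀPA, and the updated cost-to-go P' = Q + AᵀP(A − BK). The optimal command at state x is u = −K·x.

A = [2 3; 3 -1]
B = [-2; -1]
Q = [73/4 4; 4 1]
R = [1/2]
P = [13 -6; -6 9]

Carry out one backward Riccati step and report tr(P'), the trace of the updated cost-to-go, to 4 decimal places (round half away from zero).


BᵀP = [-20.0000 3.0000]
S = R + BᵀPB = [1/2] + [37.0000] = [37.5000]
BᵀPA = [-31.0000 -63.0000]
K = S⁻¹·BᵀPA = [-0.8267 -1.6800]
A−BK = [0.3467 -0.3600; 2.1733 -2.6800]
AᵀP(A−BK) = [35.3733 -43.0800; -43.0800 56.1600]
P' = Q + AᵀP(A−BK) = [53.6233 -39.0800; -39.0800 57.1600]
tr(P') = 110.7833

110.7833


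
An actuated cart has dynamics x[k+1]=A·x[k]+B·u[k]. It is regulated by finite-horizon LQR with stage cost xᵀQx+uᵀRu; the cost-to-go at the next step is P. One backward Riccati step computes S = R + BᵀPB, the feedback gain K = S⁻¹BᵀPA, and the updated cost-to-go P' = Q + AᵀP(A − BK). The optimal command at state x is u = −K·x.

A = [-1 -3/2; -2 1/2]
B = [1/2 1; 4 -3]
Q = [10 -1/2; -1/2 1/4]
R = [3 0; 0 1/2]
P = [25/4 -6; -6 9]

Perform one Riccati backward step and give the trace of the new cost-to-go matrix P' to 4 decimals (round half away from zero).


13.1628

BᵀP = [-20.8750 33.0000; 24.2500 -33.0000]
S = R + BᵀPB = [3 0; 0 1/2] + [121.5625 -119.8750; -119.8750 123.2500] = [124.5625 -119.8750; -119.8750 123.7500]
BᵀPA = [-45.1250 47.8125; 41.7500 -52.8750]
K = S⁻¹·BᵀPA = [-0.5547 -0.4036; -0.2000 -0.8182]
A−BK = [-0.5227 -0.4800; -0.3811 -0.3403]
AᵀP(A−BK) = [1.5674 1.3239; 1.3239 1.3455]
P' = Q + AᵀP(A−BK) = [11.5674 0.8239; 0.8239 1.5955]
tr(P') = 13.1628


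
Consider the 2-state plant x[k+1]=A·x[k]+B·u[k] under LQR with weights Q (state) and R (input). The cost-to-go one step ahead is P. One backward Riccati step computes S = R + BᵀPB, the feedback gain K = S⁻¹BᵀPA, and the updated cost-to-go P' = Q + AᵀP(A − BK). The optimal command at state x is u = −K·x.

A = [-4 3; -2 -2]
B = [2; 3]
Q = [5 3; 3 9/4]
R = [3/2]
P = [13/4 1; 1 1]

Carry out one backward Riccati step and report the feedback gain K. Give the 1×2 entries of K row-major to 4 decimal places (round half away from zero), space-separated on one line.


BᵀP = [9.5000 5.0000]
S = R + BᵀPB = [3/2] + [34.0000] = [35.5000]
BᵀPA = [-48.0000 18.5000]
K = S⁻¹·BᵀPA = [-1.3521 0.5211]
A−BK = [-1.2958 1.9577; 2.0563 -3.5634]
AᵀP(A−BK) = [7.0986 -7.9859; -7.9859 11.6092]
P' = Q + AᵀP(A−BK) = [12.0986 -4.9859; -4.9859 13.8592]
tr(P') = 25.9577

-1.3521 0.5211


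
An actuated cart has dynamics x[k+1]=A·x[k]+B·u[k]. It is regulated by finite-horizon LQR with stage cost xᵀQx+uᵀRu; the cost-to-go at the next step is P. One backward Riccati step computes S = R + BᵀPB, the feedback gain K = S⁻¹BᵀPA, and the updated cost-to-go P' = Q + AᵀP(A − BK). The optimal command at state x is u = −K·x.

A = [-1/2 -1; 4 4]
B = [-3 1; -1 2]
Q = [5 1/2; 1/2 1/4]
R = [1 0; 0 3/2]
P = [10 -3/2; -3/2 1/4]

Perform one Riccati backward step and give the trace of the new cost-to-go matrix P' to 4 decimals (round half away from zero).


BᵀP = [-28.5000 4.2500; 7.0000 -1.0000]
S = R + BᵀPB = [1 0; 0 3/2] + [81.2500 -20.0000; -20.0000 5.0000] = [82.2500 -20.0000; -20.0000 6.5000]
BᵀPA = [31.2500 45.5000; -7.5000 -11.0000]
K = S⁻¹·BᵀPA = [0.3946 0.5627; 0.0604 0.0390]
A−BK = [0.6235 0.6490; 4.2739 4.4847]
AᵀP(A−BK) = [0.6209 0.7089; 0.7089 0.8273]
P' = Q + AᵀP(A−BK) = [5.6209 1.2089; 1.2089 1.0773]
tr(P') = 6.6982

6.6982


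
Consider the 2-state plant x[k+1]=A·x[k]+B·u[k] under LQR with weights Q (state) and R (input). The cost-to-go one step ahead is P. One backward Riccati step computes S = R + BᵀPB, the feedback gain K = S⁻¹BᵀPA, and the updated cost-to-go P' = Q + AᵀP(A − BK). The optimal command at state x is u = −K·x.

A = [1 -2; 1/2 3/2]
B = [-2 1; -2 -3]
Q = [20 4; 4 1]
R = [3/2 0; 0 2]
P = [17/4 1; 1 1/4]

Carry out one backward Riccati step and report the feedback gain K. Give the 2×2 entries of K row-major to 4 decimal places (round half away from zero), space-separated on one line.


BᵀP = [-10.5000 -2.5000; 1.2500 0.2500]
S = R + BᵀPB = [3/2 0; 0 2] + [26.0000 -3.0000; -3.0000 0.5000] = [27.5000 -3.0000; -3.0000 2.5000]
BᵀPA = [-11.7500 17.2500; 1.3750 -2.1250]
K = S⁻¹·BᵀPA = [-0.4226 0.6151; 0.0429 -0.1119]
A−BK = [0.1119 -0.6579; -0.2165 2.3944]
AᵀP(A−BK) = [0.2880 -0.4316; -0.4316 0.7148]
P' = Q + AᵀP(A−BK) = [20.2880 3.5684; 3.5684 1.7148]
tr(P') = 22.0029

-0.4226 0.6151 0.0429 -0.1119


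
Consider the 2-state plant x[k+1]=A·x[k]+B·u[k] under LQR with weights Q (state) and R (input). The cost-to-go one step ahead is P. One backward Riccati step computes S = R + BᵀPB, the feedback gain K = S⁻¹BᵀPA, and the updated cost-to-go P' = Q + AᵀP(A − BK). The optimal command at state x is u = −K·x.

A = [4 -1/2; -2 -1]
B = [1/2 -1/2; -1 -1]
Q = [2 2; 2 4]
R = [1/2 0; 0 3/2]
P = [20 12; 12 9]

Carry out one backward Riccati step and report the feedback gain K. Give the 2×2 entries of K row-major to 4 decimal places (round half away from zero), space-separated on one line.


BᵀP = [-2.0000 -3.0000; -22.0000 -15.0000]
S = R + BᵀPB = [1/2 0; 0 3/2] + [2.0000 4.0000; 4.0000 26.0000] = [2.5000 4.0000; 4.0000 27.5000]
BᵀPA = [-2.0000 4.0000; -58.0000 26.0000]
K = S⁻¹·BᵀPA = [3.3555 0.1137; -2.5972 0.9289]
A−BK = [1.0237 -0.0924; -1.2417 0.0427]
AᵀP(A−BK) = [20.0758 -3.8957; -3.8957 1.3934]
P' = Q + AᵀP(A−BK) = [22.0758 -1.8957; -1.8957 5.3934]
tr(P') = 27.4692

3.3555 0.1137 -2.5972 0.9289


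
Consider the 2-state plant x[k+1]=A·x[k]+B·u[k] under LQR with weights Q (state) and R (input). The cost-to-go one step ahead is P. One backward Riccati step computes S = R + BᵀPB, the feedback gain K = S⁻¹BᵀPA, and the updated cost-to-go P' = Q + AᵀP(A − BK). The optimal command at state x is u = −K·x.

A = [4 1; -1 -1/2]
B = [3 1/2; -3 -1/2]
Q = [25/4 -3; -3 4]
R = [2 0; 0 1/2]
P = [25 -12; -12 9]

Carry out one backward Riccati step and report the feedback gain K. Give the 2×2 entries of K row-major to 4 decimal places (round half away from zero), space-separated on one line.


0.8711 0.2448 0.5808 0.1632

BᵀP = [111.0000 -63.0000; 18.5000 -10.5000]
S = R + BᵀPB = [2 0; 0 1/2] + [522.0000 87.0000; 87.0000 14.5000] = [524.0000 87.0000; 87.0000 15.0000]
BᵀPA = [507.0000 142.5000; 84.5000 23.7500]
K = S⁻¹·BᵀPA = [0.8711 0.2448; 0.5808 0.1632]
A−BK = [1.0962 0.1838; 1.9038 0.3162]
AᵀP(A−BK) = [14.2612 2.5704; 2.5704 0.4828]
P' = Q + AᵀP(A−BK) = [20.5112 -0.4296; -0.4296 4.4828]
tr(P') = 24.9940


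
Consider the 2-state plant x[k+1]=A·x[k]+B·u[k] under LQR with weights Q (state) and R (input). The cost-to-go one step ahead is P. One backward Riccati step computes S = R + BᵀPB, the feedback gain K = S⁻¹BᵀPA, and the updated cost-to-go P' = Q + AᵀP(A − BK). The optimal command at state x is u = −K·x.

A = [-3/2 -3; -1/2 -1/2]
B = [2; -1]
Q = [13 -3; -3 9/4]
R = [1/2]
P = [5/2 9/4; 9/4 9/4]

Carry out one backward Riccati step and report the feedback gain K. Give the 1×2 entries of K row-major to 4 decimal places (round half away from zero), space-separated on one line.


-1.4000 -2.5000

BᵀP = [2.7500 2.2500]
S = R + BᵀPB = [1/2] + [3.2500] = [3.7500]
BᵀPA = [-5.2500 -9.3750]
K = S⁻¹·BᵀPA = [-1.4000 -2.5000]
A−BK = [1.3000 2.0000; -1.9000 -3.0000]
AᵀP(A−BK) = [2.2125 3.7500; 3.7500 6.3750]
P' = Q + AᵀP(A−BK) = [15.2125 0.7500; 0.7500 8.6250]
tr(P') = 23.8375


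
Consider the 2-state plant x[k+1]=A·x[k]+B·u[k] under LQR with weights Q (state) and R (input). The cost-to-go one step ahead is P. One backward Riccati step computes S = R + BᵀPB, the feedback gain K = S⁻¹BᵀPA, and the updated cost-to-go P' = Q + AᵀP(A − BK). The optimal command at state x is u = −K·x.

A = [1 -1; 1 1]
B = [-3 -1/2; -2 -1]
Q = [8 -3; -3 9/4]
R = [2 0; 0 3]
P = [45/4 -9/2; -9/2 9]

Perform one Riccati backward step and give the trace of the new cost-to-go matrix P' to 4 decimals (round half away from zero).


21.9699

BᵀP = [-24.7500 -4.5000; -1.1250 -6.7500]
S = R + BᵀPB = [2 0; 0 3] + [83.2500 16.8750; 16.8750 7.3125] = [85.2500 16.8750; 16.8750 10.3125]
BᵀPA = [-29.2500 20.2500; -7.8750 -5.6250]
K = S⁻¹·BᵀPA = [-0.2839 0.5110; -0.2991 -1.3817]
A−BK = [-0.0013 -0.1577; 0.1331 0.6404]
AᵀP(A−BK) = [0.5905 1.8170; 1.8170 11.1293]
P' = Q + AᵀP(A−BK) = [8.5905 -1.1830; -1.1830 13.3793]
tr(P') = 21.9699


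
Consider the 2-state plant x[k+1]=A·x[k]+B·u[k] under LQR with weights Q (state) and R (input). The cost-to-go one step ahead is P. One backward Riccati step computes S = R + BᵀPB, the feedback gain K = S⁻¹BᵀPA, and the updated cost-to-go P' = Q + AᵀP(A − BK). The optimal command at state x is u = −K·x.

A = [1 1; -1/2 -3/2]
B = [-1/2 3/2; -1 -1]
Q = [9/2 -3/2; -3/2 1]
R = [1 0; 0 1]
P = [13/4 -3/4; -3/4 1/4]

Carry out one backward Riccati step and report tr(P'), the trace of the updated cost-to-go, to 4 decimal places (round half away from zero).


BᵀP = [-0.8750 0.1250; 5.6250 -1.3750]
S = R + BᵀPB = [1 0; 0 1] + [0.3125 -1.4375; -1.4375 9.8125] = [1.3125 -1.4375; -1.4375 10.8125]
BᵀPA = [-0.9375 -1.0625; 6.3125 7.6875]
K = S⁻¹·BᵀPA = [-0.0876 -0.0361; 0.5722 0.7062]
A−BK = [0.0979 -0.0773; -0.0155 -0.8299]
AᵀP(A−BK) = [0.3686 0.4459; 0.4459 0.5954]
P' = Q + AᵀP(A−BK) = [4.8686 -1.0541; -1.0541 1.5954]
tr(P') = 6.4639

6.4639


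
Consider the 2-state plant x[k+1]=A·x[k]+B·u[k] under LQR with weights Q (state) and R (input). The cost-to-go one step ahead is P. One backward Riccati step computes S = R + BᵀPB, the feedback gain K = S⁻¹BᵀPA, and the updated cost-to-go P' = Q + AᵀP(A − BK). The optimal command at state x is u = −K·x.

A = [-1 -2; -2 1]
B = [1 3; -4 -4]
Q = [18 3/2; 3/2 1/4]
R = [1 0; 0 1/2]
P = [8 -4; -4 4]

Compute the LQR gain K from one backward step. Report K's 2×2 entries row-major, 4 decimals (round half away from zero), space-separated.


0.9843 0.4631 -0.5747 -0.7673

BᵀP = [24.0000 -20.0000; 40.0000 -28.0000]
S = R + BᵀPB = [1 0; 0 1/2] + [104.0000 152.0000; 152.0000 232.0000] = [105.0000 152.0000; 152.0000 232.5000]
BᵀPA = [16.0000 -68.0000; 16.0000 -108.0000]
K = S⁻¹·BᵀPA = [0.9843 0.4631; -0.5747 -0.7673]
A−BK = [-0.2602 -0.1613; -0.3615 -0.2167]
AᵀP(A−BK) = [1.4459 0.8666; 0.8666 0.6251]
P' = Q + AᵀP(A−BK) = [19.4459 2.3666; 2.3666 0.8751]
tr(P') = 20.3211


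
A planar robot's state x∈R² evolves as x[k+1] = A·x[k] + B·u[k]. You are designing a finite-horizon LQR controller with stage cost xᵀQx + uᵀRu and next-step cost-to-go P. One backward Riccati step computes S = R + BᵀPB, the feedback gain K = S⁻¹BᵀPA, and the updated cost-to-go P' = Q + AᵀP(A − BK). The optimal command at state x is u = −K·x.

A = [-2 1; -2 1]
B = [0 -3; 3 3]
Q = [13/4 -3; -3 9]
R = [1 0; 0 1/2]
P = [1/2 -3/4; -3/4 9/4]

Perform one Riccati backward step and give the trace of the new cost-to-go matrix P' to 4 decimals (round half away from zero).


BᵀP = [-2.2500 6.7500; -3.7500 9.0000]
S = R + BᵀPB = [1 0; 0 1/2] + [20.2500 27.0000; 27.0000 38.2500] = [21.2500 27.0000; 27.0000 38.7500]
BᵀPA = [-9.0000 4.5000; -10.5000 5.2500]
K = S⁻¹·BᵀPA = [-0.6909 0.3455; 0.2105 -0.1052]
A−BK = [-1.3686 0.6843; -0.5586 0.2793]
AᵀP(A−BK) = [0.9914 -0.4957; -0.4957 0.2478]
P' = Q + AᵀP(A−BK) = [4.2414 -3.4957; -3.4957 9.2478]
tr(P') = 13.4892

13.4892


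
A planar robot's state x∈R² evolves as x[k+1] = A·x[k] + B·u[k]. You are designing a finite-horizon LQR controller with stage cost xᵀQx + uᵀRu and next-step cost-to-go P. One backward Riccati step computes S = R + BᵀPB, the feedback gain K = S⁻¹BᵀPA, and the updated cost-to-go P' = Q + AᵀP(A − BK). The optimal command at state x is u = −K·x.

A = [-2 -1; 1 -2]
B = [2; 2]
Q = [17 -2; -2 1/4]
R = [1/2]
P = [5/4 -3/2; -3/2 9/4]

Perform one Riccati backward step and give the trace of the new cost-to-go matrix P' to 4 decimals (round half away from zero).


BᵀP = [-0.5000 1.5000]
S = R + BᵀPB = [1/2] + [2.0000] = [2.5000]
BᵀPA = [2.5000 -2.5000]
K = S⁻¹·BᵀPA = [1.0000 -1.0000]
A−BK = [-4.0000 1.0000; -1.0000 0.0000]
AᵀP(A−BK) = [10.7500 -4.0000; -4.0000 1.7500]
P' = Q + AᵀP(A−BK) = [27.7500 -6.0000; -6.0000 2.0000]
tr(P') = 29.7500

29.7500


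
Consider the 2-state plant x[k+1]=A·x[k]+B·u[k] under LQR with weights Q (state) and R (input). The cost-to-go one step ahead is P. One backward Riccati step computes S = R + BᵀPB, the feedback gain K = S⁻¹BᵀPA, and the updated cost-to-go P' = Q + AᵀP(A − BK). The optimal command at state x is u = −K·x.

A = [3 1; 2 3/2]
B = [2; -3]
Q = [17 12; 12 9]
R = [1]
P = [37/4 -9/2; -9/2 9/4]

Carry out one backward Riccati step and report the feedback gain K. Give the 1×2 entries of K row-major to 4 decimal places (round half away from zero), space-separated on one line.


0.5746 0.0746

BᵀP = [32.0000 -15.7500]
S = R + BᵀPB = [1] + [111.2500] = [112.2500]
BᵀPA = [64.5000 8.3750]
K = S⁻¹·BᵀPA = [0.5746 0.0746]
A−BK = [1.8508 0.8508; 3.7238 1.7238]
AᵀP(A−BK) = [1.1876 0.4376; 0.4376 0.1876]
P' = Q + AᵀP(A−BK) = [18.1876 12.4376; 12.4376 9.1876]
tr(P') = 27.3753


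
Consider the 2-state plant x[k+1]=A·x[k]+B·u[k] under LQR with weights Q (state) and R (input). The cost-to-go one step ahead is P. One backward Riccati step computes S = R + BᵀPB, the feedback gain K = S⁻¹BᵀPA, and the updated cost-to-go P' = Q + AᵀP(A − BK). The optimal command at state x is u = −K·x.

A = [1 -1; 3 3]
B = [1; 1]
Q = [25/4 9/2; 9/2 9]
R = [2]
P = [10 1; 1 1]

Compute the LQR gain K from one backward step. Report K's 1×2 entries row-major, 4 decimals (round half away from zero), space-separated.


1.1333 -0.3333

BᵀP = [11.0000 2.0000]
S = R + BᵀPB = [2] + [13.0000] = [15.0000]
BᵀPA = [17.0000 -5.0000]
K = S⁻¹·BᵀPA = [1.1333 -0.3333]
A−BK = [-0.1333 -0.6667; 1.8667 3.3333]
AᵀP(A−BK) = [5.7333 4.6667; 4.6667 11.3333]
P' = Q + AᵀP(A−BK) = [11.9833 9.1667; 9.1667 20.3333]
tr(P') = 32.3167


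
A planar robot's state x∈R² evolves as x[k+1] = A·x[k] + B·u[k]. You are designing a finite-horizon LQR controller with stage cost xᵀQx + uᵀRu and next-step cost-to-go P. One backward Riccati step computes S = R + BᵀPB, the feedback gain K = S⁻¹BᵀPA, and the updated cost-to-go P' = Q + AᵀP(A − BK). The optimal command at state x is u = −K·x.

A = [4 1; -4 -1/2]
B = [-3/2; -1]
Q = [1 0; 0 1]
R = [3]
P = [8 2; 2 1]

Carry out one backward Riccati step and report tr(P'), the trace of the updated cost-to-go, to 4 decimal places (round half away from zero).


25.9643

BᵀP = [-14.0000 -4.0000]
S = R + BᵀPB = [3] + [25.0000] = [28.0000]
BᵀPA = [-40.0000 -12.0000]
K = S⁻¹·BᵀPA = [-1.4286 -0.4286]
A−BK = [1.8571 0.3571; -5.4286 -0.9286]
AᵀP(A−BK) = [22.8571 4.8571; 4.8571 1.1071]
P' = Q + AᵀP(A−BK) = [23.8571 4.8571; 4.8571 2.1071]
tr(P') = 25.9643


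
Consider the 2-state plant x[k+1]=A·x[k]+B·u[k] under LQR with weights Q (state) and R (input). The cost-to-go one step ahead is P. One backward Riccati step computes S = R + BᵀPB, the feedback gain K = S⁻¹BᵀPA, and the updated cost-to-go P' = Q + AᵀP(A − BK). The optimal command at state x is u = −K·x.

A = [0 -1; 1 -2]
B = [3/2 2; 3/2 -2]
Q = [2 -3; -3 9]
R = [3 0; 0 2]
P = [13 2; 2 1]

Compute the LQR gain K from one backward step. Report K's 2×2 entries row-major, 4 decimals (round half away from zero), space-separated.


0.2203 -0.7288 -0.1412 0.0056

BᵀP = [22.5000 4.5000; 22.0000 2.0000]
S = R + BᵀPB = [3 0; 0 2] + [40.5000 36.0000; 36.0000 40.0000] = [43.5000 36.0000; 36.0000 42.0000]
BᵀPA = [4.5000 -31.5000; 2.0000 -26.0000]
K = S⁻¹·BᵀPA = [0.2203 -0.7288; -0.1412 0.0056]
A−BK = [-0.0480 0.0819; 0.3870 -0.8955]
AᵀP(A−BK) = [0.2910 -0.7316; -0.7316 2.1893]
P' = Q + AᵀP(A−BK) = [2.2910 -3.7316; -3.7316 11.1893]
tr(P') = 13.4802


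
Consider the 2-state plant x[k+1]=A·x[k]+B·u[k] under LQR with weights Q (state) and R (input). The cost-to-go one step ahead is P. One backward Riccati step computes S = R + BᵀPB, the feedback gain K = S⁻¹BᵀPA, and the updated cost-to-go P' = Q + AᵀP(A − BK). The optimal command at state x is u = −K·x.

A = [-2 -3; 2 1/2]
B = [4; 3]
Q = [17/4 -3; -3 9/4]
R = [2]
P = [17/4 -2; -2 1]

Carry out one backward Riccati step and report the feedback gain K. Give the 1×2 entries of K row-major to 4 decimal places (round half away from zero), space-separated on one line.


BᵀP = [11.0000 -5.0000]
S = R + BᵀPB = [2] + [29.0000] = [31.0000]
BᵀPA = [-32.0000 -35.5000]
K = S⁻¹·BᵀPA = [-1.0323 -1.1452]
A−BK = [2.1290 1.5806; 5.0968 3.9355]
AᵀP(A−BK) = [3.9677 3.8548; 3.8548 3.8468]
P' = Q + AᵀP(A−BK) = [8.2177 0.8548; 0.8548 6.0968]
tr(P') = 14.3145

-1.0323 -1.1452


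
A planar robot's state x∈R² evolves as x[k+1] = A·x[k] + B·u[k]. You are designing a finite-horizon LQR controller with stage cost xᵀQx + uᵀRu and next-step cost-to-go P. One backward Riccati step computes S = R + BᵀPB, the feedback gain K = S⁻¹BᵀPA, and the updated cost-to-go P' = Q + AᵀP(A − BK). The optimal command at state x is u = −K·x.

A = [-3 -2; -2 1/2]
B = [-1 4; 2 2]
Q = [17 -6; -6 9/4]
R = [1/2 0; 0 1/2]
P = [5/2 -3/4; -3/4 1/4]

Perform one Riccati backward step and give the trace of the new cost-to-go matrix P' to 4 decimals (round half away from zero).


19.6685

BᵀP = [-4.0000 1.2500; 8.5000 -2.5000]
S = R + BᵀPB = [1/2 0; 0 1/2] + [6.5000 -13.5000; -13.5000 29.0000] = [7.0000 -13.5000; -13.5000 29.5000]
BᵀPA = [9.5000 8.6250; -20.5000 -18.2500]
K = S⁻¹·BᵀPA = [0.1443 0.3325; -0.6289 -0.4665]
A−BK = [-0.3402 0.1985; -1.0309 0.7680]
AᵀP(A−BK) = [0.2371 0.1534; 0.1534 0.1814]
P' = Q + AᵀP(A−BK) = [17.2371 -5.8466; -5.8466 2.4314]
tr(P') = 19.6685


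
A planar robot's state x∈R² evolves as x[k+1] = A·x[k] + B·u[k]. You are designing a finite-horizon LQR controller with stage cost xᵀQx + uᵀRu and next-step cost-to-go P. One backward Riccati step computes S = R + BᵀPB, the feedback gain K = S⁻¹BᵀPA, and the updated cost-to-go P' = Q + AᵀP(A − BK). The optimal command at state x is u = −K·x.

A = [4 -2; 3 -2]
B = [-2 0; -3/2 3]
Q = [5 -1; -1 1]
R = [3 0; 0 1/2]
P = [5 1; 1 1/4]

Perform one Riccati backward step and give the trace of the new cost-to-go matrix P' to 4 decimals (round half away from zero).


BᵀP = [-11.5000 -2.3750; 3.0000 0.7500]
S = R + BᵀPB = [3 0; 0 1/2] + [26.5625 -7.1250; -7.1250 2.2500] = [29.5625 -7.1250; -7.1250 2.7500]
BᵀPA = [-53.1250 27.7500; 14.2500 -7.5000]
K = S⁻¹·BᵀPA = [-1.4596 0.7492; 1.4002 -0.7861]
A−BK = [1.0809 -0.5015; -3.3900 1.4821]
AᵀP(A−BK) = [8.7574 -4.4954; -4.4954 2.3132]
P' = Q + AᵀP(A−BK) = [13.7574 -5.4954; -5.4954 3.3132]
tr(P') = 17.0706

17.0706


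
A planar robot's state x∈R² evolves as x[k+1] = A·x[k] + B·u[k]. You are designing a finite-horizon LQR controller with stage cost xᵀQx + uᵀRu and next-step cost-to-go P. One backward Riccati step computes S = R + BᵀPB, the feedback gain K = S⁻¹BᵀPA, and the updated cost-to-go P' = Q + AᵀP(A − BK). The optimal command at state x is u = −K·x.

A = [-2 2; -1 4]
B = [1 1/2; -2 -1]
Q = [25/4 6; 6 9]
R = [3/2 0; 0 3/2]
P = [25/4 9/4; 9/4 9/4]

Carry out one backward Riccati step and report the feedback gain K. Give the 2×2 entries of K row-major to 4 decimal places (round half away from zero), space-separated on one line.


-0.1342 -0.5906 -0.0671 -0.2953

BᵀP = [1.7500 -2.2500; 0.8750 -1.1250]
S = R + BᵀPB = [3/2 0; 0 3/2] + [6.2500 3.1250; 3.1250 1.5625] = [7.7500 3.1250; 3.1250 3.0625]
BᵀPA = [-1.2500 -5.5000; -0.6250 -2.7500]
K = S⁻¹·BᵀPA = [-0.1342 -0.5906; -0.0671 -0.2953]
A−BK = [-1.8322 2.7383; -1.3356 2.5235]
AᵀP(A−BK) = [36.0403 -57.4228; -57.4228 92.9396]
P' = Q + AᵀP(A−BK) = [42.2903 -51.4228; -51.4228 101.9396]
tr(P') = 144.2299


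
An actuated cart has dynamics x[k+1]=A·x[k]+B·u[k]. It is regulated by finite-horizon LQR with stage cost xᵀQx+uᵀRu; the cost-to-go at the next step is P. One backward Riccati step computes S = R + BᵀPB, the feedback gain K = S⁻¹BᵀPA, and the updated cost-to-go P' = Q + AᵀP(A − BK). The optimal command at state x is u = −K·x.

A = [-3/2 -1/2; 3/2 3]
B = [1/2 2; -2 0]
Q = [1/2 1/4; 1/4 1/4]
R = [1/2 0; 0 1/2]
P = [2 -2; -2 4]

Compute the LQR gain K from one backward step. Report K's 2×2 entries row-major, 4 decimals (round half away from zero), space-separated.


-0.7452 -1.4108 -0.5350 0.0127

BᵀP = [5.0000 -9.0000; 4.0000 -4.0000]
S = R + BᵀPB = [1/2 0; 0 1/2] + [20.5000 10.0000; 10.0000 8.0000] = [21.0000 10.0000; 10.0000 8.5000]
BᵀPA = [-21.0000 -29.5000; -12.0000 -14.0000]
K = S⁻¹·BᵀPA = [-0.7452 -1.4108; -0.5350 0.0127]
A−BK = [-0.0573 0.1799; 0.0096 0.1783]
AᵀP(A−BK) = [0.4299 0.5255; 0.5255 1.0589]
P' = Q + AᵀP(A−BK) = [0.9299 0.7755; 0.7755 1.3089]
tr(P') = 2.2389


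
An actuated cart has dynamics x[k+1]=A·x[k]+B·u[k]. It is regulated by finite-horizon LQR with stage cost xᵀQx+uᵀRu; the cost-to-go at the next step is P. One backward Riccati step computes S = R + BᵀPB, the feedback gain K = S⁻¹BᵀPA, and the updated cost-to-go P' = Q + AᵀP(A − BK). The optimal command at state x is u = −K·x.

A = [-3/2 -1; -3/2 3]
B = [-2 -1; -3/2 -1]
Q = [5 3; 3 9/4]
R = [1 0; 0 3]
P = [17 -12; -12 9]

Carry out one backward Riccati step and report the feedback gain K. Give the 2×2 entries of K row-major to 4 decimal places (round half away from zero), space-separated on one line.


0.4420 2.8661 0.1138 -0.3527

BᵀP = [-16.0000 10.5000; -5.0000 3.0000]
S = R + BᵀPB = [1 0; 0 3] + [16.2500 5.5000; 5.5000 2.0000] = [17.2500 5.5000; 5.5000 5.0000]
BᵀPA = [8.2500 47.5000; 3.0000 14.0000]
K = S⁻¹·BᵀPA = [0.4420 2.8661; 0.1138 -0.3527]
A−BK = [-0.5022 4.3795; -0.7232 6.9464]
AᵀP(A−BK) = [0.5123 -1.5871; -1.5871 38.7991]
P' = Q + AᵀP(A−BK) = [5.5123 1.4129; 1.4129 41.0491]
tr(P') = 46.5614


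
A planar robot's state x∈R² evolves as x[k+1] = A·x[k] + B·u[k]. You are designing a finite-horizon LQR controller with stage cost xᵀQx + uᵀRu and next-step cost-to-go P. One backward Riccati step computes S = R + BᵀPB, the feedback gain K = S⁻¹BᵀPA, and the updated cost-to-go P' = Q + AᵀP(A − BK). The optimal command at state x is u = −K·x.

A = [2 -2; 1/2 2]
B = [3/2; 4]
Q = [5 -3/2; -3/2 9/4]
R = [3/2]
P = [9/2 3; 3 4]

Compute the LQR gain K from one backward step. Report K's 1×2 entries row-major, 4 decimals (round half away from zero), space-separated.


0.4278 0.0314

BᵀP = [18.7500 20.5000]
S = R + BᵀPB = [3/2] + [110.1250] = [111.6250]
BᵀPA = [47.7500 3.5000]
K = S⁻¹·BᵀPA = [0.4278 0.0314]
A−BK = [1.3583 -2.0470; -1.2111 1.8746]
AᵀP(A−BK) = [4.5739 -6.4972; -6.4972 9.8903]
P' = Q + AᵀP(A−BK) = [9.5739 -7.9972; -7.9972 12.1403]
tr(P') = 21.7142


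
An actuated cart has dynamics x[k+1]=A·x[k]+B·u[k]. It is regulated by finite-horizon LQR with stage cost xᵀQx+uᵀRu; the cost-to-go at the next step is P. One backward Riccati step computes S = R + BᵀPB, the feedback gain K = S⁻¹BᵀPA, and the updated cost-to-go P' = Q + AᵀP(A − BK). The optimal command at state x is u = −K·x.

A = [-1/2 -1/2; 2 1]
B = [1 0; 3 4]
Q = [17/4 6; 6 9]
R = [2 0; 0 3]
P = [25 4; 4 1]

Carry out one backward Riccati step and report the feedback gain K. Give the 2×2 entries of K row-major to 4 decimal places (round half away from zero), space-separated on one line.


BᵀP = [37.0000 7.0000; 16.0000 4.0000]
S = R + BᵀPB = [2 0; 0 3] + [58.0000 28.0000; 28.0000 16.0000] = [60.0000 28.0000; 28.0000 19.0000]
BᵀPA = [-4.5000 -11.5000; 0.0000 -4.0000]
K = S⁻¹·BᵀPA = [-0.2402 -0.2992; 0.3539 0.2303]
A−BK = [-0.2598 -0.2008; 1.3048 0.9761]
AᵀP(A−BK) = [1.1692 0.9038; 0.9038 0.7310]
P' = Q + AᵀP(A−BK) = [5.4192 6.9038; 6.9038 9.7310]
tr(P') = 15.1503

-0.2402 -0.2992 0.3539 0.2303


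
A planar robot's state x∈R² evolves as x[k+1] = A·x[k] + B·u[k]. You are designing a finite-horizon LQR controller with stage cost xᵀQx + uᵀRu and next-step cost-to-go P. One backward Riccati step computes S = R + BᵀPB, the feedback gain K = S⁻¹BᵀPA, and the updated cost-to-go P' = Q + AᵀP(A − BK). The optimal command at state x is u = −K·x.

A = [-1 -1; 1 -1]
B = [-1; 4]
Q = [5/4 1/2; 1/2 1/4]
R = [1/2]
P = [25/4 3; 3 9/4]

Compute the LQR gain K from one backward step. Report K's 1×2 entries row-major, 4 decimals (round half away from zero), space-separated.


BᵀP = [5.7500 6.0000]
S = R + BᵀPB = [1/2] + [18.2500] = [18.7500]
BᵀPA = [0.2500 -11.7500]
K = S⁻¹·BᵀPA = [0.0133 -0.6267]
A−BK = [-0.9867 -1.6267; 0.9467 1.5067]
AᵀP(A−BK) = [2.4967 4.1567; 4.1567 7.1367]
P' = Q + AᵀP(A−BK) = [3.7467 4.6567; 4.6567 7.3867]
tr(P') = 11.1333

0.0133 -0.6267


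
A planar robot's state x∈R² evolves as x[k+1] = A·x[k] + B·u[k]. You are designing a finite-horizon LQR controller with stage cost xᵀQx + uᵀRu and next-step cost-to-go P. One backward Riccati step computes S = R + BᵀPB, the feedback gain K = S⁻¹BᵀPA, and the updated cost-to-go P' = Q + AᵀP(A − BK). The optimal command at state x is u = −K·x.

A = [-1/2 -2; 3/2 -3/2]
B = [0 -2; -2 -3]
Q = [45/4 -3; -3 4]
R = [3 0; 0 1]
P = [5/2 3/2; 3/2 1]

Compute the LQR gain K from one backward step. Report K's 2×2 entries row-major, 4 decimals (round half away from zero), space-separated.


BᵀP = [-3.0000 -2.0000; -9.5000 -6.0000]
S = R + BᵀPB = [3 0; 0 1] + [4.0000 12.0000; 12.0000 37.0000] = [7.0000 12.0000; 12.0000 38.0000]
BᵀPA = [-1.5000 9.0000; -4.2500 28.0000]
K = S⁻¹·BᵀPA = [-0.0492 0.0492; -0.0963 0.7213]
A−BK = [-0.6926 -0.5574; 1.1127 0.7623]
AᵀP(A−BK) = [0.1419 0.0143; 0.0143 0.6107]
P' = Q + AᵀP(A−BK) = [11.3919 -2.9857; -2.9857 4.6107]
tr(P') = 16.0026

-0.0492 0.0492 -0.0963 0.7213


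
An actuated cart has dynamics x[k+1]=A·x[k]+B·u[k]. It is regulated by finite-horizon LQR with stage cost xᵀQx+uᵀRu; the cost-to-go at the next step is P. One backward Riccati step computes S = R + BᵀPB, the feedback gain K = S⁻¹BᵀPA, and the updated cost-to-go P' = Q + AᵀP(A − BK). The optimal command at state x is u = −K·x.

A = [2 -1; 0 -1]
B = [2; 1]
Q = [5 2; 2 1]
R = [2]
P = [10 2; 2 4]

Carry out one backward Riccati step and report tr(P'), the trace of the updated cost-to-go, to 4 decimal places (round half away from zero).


BᵀP = [22.0000 8.0000]
S = R + BᵀPB = [2] + [52.0000] = [54.0000]
BᵀPA = [44.0000 -30.0000]
K = S⁻¹·BᵀPA = [0.8148 -0.5556]
A−BK = [0.3704 0.1111; -0.8148 -0.4444]
AᵀP(A−BK) = [4.1481 0.4444; 0.4444 1.3333]
P' = Q + AᵀP(A−BK) = [9.1481 2.4444; 2.4444 2.3333]
tr(P') = 11.4815

11.4815


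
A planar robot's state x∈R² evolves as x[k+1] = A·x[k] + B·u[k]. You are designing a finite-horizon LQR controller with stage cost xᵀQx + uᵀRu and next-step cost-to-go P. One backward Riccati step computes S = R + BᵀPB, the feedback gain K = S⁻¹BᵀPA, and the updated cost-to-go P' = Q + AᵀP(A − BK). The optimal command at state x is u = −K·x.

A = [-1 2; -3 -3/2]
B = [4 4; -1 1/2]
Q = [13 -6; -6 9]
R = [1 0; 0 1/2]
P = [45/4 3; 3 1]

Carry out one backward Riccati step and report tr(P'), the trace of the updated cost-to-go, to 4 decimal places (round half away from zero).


BᵀP = [42.0000 11.0000; 46.5000 12.5000]
S = R + BᵀPB = [1 0; 0 1/2] + [157.0000 173.5000; 173.5000 192.2500] = [158.0000 173.5000; 173.5000 192.7500]
BᵀPA = [-75.0000 67.5000; -84.0000 74.2500]
K = S⁻¹·BᵀPA = [0.3343 0.3641; -0.7367 0.0575]
A−BK = [0.6097 0.3137; -2.2974 -1.1647]
AᵀP(A−BK) = [1.4388 0.6356; 0.6356 0.4056]
P' = Q + AᵀP(A−BK) = [14.4388 -5.3644; -5.3644 9.4056]
tr(P') = 23.8444

23.8444


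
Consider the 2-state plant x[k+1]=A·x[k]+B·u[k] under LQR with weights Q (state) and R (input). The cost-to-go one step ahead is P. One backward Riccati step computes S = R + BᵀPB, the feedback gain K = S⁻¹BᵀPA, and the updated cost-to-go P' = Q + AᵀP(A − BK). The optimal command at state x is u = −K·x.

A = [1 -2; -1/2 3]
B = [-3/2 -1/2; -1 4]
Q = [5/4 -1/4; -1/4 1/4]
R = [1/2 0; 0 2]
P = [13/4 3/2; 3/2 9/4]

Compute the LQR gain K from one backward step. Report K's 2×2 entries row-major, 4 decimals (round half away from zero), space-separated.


BᵀP = [-6.3750 -4.5000; 4.3750 8.2500]
S = R + BᵀPB = [1/2 0; 0 2] + [14.0625 -14.8125; -14.8125 30.8125] = [14.5625 -14.8125; -14.8125 32.8125]
BᵀPA = [-4.1250 -0.7500; 0.2500 16.0000]
K = S⁻¹·BᵀPA = [-0.5094 0.8219; -0.2224 0.8586]
A−BK = [0.1247 -0.3379; -0.1200 0.3873]
AᵀP(A−BK) = [0.2667 -0.6994; -0.6994 2.1282]
P' = Q + AᵀP(A−BK) = [1.5167 -0.9494; -0.9494 2.3782]
tr(P') = 3.8949

-0.5094 0.8219 -0.2224 0.8586


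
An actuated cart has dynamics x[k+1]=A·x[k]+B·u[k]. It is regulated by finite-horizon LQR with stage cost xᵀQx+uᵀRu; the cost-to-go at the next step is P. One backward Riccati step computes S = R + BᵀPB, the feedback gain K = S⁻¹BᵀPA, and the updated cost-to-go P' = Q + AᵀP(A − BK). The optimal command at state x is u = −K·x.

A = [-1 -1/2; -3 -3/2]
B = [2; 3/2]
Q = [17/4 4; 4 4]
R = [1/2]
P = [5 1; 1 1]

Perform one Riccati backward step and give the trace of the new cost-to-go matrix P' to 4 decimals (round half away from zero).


12.2065

BᵀP = [11.5000 3.5000]
S = R + BᵀPB = [1/2] + [28.2500] = [28.7500]
BᵀPA = [-22.0000 -11.0000]
K = S⁻¹·BᵀPA = [-0.7652 -0.3826]
A−BK = [0.5304 0.2652; -1.8522 -0.9261]
AᵀP(A−BK) = [3.1652 1.5826; 1.5826 0.7913]
P' = Q + AᵀP(A−BK) = [7.4152 5.5826; 5.5826 4.7913]
tr(P') = 12.2065


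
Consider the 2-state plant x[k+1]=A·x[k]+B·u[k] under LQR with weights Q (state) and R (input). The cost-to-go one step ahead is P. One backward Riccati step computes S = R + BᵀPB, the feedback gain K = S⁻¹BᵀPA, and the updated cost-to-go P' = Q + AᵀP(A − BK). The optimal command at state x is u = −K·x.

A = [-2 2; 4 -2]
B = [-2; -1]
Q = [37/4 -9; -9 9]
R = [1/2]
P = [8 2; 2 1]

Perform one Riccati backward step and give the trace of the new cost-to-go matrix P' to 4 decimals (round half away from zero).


BᵀP = [-18.0000 -5.0000]
S = R + BᵀPB = [1/2] + [41.0000] = [41.5000]
BᵀPA = [16.0000 -26.0000]
K = S⁻¹·BᵀPA = [0.3855 -0.6265]
A−BK = [-1.2289 0.7470; 4.3855 -2.6265]
AᵀP(A−BK) = [9.8313 -5.9759; -5.9759 3.7108]
P' = Q + AᵀP(A−BK) = [19.0813 -14.9759; -14.9759 12.7108]
tr(P') = 31.7922

31.7922


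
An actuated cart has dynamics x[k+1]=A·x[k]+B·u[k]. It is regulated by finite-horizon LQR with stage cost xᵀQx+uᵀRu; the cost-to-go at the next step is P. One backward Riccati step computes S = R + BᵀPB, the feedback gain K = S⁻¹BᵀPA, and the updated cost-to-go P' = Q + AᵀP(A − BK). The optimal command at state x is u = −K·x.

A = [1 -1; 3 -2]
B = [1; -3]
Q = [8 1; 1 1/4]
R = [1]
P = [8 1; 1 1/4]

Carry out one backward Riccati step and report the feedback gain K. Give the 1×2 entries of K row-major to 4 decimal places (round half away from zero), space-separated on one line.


BᵀP = [5.0000 0.2500]
S = R + BᵀPB = [1] + [4.2500] = [5.2500]
BᵀPA = [5.7500 -5.5000]
K = S⁻¹·BᵀPA = [1.0952 -1.0476]
A−BK = [-0.0952 0.0476; 6.2857 -5.1429]
AᵀP(A−BK) = [9.9524 -8.4762; -8.4762 7.2381]
P' = Q + AᵀP(A−BK) = [17.9524 -7.4762; -7.4762 7.4881]
tr(P') = 25.4405

1.0952 -1.0476


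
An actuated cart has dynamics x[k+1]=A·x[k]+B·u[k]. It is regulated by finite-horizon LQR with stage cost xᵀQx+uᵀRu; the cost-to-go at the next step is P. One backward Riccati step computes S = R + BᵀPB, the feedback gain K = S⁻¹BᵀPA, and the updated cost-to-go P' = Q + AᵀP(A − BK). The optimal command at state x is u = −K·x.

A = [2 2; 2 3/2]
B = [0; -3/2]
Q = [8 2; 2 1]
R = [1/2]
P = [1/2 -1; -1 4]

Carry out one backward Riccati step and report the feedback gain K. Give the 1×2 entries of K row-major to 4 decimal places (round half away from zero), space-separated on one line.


BᵀP = [1.5000 -6.0000]
S = R + BᵀPB = [1/2] + [9.0000] = [9.5000]
BᵀPA = [-9.0000 -6.0000]
K = S⁻¹·BᵀPA = [-0.9474 -0.6316]
A−BK = [2.0000 2.0000; 0.5789 0.5526]
AᵀP(A−BK) = [1.4737 1.3158; 1.3158 1.2105]
P' = Q + AᵀP(A−BK) = [9.4737 3.3158; 3.3158 2.2105]
tr(P') = 11.6842

-0.9474 -0.6316


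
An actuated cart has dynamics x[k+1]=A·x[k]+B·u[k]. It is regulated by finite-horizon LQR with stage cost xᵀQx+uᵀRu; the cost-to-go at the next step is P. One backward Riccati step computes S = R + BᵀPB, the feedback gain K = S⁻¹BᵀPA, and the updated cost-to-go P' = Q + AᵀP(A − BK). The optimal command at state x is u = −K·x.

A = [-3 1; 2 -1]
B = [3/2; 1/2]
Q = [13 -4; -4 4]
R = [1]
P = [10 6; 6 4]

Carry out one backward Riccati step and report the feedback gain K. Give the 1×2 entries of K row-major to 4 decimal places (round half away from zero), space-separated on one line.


BᵀP = [18.0000 11.0000]
S = R + BᵀPB = [1] + [32.5000] = [33.5000]
BᵀPA = [-32.0000 7.0000]
K = S⁻¹·BᵀPA = [-0.9552 0.2090]
A−BK = [-1.5672 0.6866; 2.4776 -1.1045]
AᵀP(A−BK) = [3.4328 -1.3134; -1.3134 0.5373]
P' = Q + AᵀP(A−BK) = [16.4328 -5.3134; -5.3134 4.5373]
tr(P') = 20.9701

-0.9552 0.2090


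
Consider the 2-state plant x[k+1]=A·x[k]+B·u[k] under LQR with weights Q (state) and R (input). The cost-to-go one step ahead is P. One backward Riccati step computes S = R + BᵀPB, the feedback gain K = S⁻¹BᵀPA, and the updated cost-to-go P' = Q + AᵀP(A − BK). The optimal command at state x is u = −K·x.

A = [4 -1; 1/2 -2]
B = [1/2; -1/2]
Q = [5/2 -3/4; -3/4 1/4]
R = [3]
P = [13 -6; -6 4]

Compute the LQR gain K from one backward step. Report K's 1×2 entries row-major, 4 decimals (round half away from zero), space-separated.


BᵀP = [9.5000 -5.0000]
S = R + BᵀPB = [3] + [7.2500] = [10.2500]
BᵀPA = [35.5000 0.5000]
K = S⁻¹·BᵀPA = [3.4634 0.0488]
A−BK = [2.2683 -1.0244; 2.2317 -1.9756]
AᵀP(A−BK) = [62.0488 -6.7317; -6.7317 4.9756]
P' = Q + AᵀP(A−BK) = [64.5488 -7.4817; -7.4817 5.2256]
tr(P') = 69.7744

3.4634 0.0488


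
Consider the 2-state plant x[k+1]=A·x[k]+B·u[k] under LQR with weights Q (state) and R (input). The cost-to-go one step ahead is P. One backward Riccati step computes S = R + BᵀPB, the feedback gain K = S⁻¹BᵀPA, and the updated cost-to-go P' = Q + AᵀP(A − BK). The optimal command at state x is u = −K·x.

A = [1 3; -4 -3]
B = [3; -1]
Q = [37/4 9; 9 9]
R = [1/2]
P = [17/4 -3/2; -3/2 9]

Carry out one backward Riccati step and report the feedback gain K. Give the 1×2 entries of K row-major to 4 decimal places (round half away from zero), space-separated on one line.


BᵀP = [14.2500 -13.5000]
S = R + BᵀPB = [1/2] + [56.2500] = [56.7500]
BᵀPA = [68.2500 83.2500]
K = S⁻¹·BᵀPA = [1.2026 1.4670]
A−BK = [-2.6079 -1.4009; -2.7974 -1.5330]
AᵀP(A−BK) = [78.1696 43.1300; 43.1300 24.1256]
P' = Q + AᵀP(A−BK) = [87.4196 52.1300; 52.1300 33.1256]
tr(P') = 120.5452

1.2026 1.4670


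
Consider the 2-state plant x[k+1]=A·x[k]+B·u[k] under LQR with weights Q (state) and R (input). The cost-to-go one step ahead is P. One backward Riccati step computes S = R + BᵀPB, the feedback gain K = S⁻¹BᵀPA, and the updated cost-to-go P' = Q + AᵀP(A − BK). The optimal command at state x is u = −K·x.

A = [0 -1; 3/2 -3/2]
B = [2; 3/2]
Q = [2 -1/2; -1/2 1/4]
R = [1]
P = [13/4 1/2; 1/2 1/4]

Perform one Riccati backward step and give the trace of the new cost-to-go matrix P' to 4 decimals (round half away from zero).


2.9448

BᵀP = [7.2500 1.3750]
S = R + BᵀPB = [1] + [16.5625] = [17.5625]
BᵀPA = [2.0625 -9.3125]
K = S⁻¹·BᵀPA = [0.1174 -0.5302]
A−BK = [-0.2349 0.0605; 1.3238 -0.7046]
AᵀP(A−BK) = [0.3203 -0.2189; -0.2189 0.3746]
P' = Q + AᵀP(A−BK) = [2.3203 -0.7189; -0.7189 0.6246]
tr(P') = 2.9448
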